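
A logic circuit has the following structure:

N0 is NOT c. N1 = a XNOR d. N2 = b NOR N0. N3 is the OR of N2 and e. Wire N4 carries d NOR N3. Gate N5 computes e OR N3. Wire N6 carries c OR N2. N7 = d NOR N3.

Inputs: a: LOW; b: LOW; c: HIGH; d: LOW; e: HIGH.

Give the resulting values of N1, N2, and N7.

N0 = NOT c = NOT HIGH = LOW
N1 = a XNOR d = LOW XNOR LOW = HIGH
N2 = b NOR N0 = LOW NOR LOW = HIGH
N3 = N2 OR e = HIGH OR HIGH = HIGH
N7 = d NOR N3 = LOW NOR HIGH = LOW

N1 = HIGH, N2 = HIGH, N7 = LOW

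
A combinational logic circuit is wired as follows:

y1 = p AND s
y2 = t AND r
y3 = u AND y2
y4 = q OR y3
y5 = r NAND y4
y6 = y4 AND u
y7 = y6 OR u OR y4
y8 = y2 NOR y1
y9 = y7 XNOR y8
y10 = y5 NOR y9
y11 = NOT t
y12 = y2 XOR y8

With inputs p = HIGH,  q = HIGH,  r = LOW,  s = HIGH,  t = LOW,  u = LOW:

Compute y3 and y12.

y3 = LOW, y12 = LOW

y1 = p AND s = HIGH AND HIGH = HIGH
y2 = t AND r = LOW AND LOW = LOW
y3 = u AND y2 = LOW AND LOW = LOW
y8 = y2 NOR y1 = LOW NOR HIGH = LOW
y12 = y2 XOR y8 = LOW XOR LOW = LOW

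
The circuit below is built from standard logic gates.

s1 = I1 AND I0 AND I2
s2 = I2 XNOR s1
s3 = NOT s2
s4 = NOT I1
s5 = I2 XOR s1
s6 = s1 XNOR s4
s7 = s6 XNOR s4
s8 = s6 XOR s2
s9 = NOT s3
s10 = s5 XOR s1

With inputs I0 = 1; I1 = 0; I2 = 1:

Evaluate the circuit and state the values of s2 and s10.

s2 = 0  s10 = 1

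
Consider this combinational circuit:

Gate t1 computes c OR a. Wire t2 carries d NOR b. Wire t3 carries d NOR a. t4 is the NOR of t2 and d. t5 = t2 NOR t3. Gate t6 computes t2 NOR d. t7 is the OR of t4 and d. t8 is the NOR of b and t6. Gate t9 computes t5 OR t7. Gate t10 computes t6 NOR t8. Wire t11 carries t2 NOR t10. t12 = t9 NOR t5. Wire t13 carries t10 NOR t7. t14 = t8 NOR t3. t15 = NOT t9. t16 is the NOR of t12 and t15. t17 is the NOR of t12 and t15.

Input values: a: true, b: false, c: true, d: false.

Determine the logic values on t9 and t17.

t9 = false, t17 = false

t2 = d NOR b = false NOR false = true
t3 = d NOR a = false NOR true = false
t4 = t2 NOR d = true NOR false = false
t5 = t2 NOR t3 = true NOR false = false
t7 = t4 OR d = false OR false = false
t9 = t5 OR t7 = false OR false = false
t12 = t9 NOR t5 = false NOR false = true
t15 = NOT t9 = NOT false = true
t17 = t12 NOR t15 = true NOR true = false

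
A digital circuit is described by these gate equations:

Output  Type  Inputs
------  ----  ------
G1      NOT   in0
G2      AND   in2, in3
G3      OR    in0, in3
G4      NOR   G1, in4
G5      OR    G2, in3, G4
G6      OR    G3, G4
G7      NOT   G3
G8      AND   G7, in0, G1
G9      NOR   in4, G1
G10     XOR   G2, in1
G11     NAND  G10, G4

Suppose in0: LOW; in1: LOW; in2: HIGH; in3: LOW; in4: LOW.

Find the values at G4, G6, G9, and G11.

G4 = LOW, G6 = LOW, G9 = LOW, G11 = HIGH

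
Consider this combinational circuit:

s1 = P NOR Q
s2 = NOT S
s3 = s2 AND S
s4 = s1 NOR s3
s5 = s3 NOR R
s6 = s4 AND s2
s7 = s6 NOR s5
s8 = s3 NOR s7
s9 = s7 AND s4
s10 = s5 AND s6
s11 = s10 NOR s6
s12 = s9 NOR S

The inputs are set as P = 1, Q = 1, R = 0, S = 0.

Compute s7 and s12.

s1 = P NOR Q = 1 NOR 1 = 0
s2 = NOT S = NOT 0 = 1
s3 = s2 AND S = 1 AND 0 = 0
s4 = s1 NOR s3 = 0 NOR 0 = 1
s5 = s3 NOR R = 0 NOR 0 = 1
s6 = s4 AND s2 = 1 AND 1 = 1
s7 = s6 NOR s5 = 1 NOR 1 = 0
s9 = s7 AND s4 = 0 AND 1 = 0
s12 = s9 NOR S = 0 NOR 0 = 1

s7 = 0; s12 = 1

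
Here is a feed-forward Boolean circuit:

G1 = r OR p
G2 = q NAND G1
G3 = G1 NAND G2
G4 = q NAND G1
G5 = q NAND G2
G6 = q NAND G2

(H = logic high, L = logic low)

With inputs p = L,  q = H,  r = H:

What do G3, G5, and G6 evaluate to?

G1 = r OR p = H OR L = H
G2 = q NAND G1 = H NAND H = L
G3 = G1 NAND G2 = H NAND L = H
G5 = q NAND G2 = H NAND L = H
G6 = q NAND G2 = H NAND L = H

G3 = H, G5 = H, G6 = H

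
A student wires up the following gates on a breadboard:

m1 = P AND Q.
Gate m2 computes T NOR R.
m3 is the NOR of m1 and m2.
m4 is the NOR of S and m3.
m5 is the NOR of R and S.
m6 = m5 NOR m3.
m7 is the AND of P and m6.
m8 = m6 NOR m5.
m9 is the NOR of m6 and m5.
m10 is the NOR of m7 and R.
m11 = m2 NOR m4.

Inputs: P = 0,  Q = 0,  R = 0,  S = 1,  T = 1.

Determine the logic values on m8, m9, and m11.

m8 = 1, m9 = 1, m11 = 1

m1 = P AND Q = 0 AND 0 = 0
m2 = T NOR R = 1 NOR 0 = 0
m3 = m1 NOR m2 = 0 NOR 0 = 1
m4 = S NOR m3 = 1 NOR 1 = 0
m5 = R NOR S = 0 NOR 1 = 0
m6 = m5 NOR m3 = 0 NOR 1 = 0
m8 = m6 NOR m5 = 0 NOR 0 = 1
m9 = m6 NOR m5 = 0 NOR 0 = 1
m11 = m2 NOR m4 = 0 NOR 0 = 1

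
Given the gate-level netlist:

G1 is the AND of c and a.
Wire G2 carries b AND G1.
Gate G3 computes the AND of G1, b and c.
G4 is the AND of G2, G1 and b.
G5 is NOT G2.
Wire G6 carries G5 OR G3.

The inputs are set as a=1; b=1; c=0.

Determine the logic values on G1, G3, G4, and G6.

G1 = c AND a = 0 AND 1 = 0
G2 = b AND G1 = 1 AND 0 = 0
G3 = G1 AND b AND c = 0 AND 1 AND 0 = 0
G4 = G2 AND G1 AND b = 0 AND 0 AND 1 = 0
G5 = NOT G2 = NOT 0 = 1
G6 = G5 OR G3 = 1 OR 0 = 1

G1 = 0, G3 = 0, G4 = 0, G6 = 1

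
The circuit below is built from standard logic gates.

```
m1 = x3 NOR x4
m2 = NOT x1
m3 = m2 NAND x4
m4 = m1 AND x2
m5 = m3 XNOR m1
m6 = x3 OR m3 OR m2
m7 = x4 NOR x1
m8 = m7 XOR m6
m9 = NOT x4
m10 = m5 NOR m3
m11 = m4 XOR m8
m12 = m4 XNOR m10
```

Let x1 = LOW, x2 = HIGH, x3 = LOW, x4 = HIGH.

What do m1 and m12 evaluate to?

m1 = x3 NOR x4 = LOW NOR HIGH = LOW
m2 = NOT x1 = NOT LOW = HIGH
m3 = m2 NAND x4 = HIGH NAND HIGH = LOW
m4 = m1 AND x2 = LOW AND HIGH = LOW
m5 = m3 XNOR m1 = LOW XNOR LOW = HIGH
m10 = m5 NOR m3 = HIGH NOR LOW = LOW
m12 = m4 XNOR m10 = LOW XNOR LOW = HIGH

m1 = LOW  m12 = HIGH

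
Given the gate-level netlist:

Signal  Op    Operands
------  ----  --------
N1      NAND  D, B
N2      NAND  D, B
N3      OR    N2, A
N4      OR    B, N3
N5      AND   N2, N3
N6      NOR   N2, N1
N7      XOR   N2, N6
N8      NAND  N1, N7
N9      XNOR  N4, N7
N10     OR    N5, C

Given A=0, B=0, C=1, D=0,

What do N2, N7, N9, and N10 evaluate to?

N2 = 1, N7 = 1, N9 = 1, N10 = 1

N1 = D NAND B = 0 NAND 0 = 1
N2 = D NAND B = 0 NAND 0 = 1
N3 = N2 OR A = 1 OR 0 = 1
N4 = B OR N3 = 0 OR 1 = 1
N5 = N2 AND N3 = 1 AND 1 = 1
N6 = N2 NOR N1 = 1 NOR 1 = 0
N7 = N2 XOR N6 = 1 XOR 0 = 1
N9 = N4 XNOR N7 = 1 XNOR 1 = 1
N10 = N5 OR C = 1 OR 1 = 1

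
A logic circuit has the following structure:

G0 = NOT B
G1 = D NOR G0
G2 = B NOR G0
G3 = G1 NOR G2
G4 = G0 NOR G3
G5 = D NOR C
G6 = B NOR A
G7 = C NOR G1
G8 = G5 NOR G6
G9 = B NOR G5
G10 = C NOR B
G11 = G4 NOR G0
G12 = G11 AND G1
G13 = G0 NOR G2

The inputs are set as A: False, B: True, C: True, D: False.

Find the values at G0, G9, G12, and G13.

G0 = False, G9 = False, G12 = False, G13 = True

G0 = NOT B = NOT True = False
G1 = D NOR G0 = False NOR False = True
G2 = B NOR G0 = True NOR False = False
G3 = G1 NOR G2 = True NOR False = False
G4 = G0 NOR G3 = False NOR False = True
G5 = D NOR C = False NOR True = False
G9 = B NOR G5 = True NOR False = False
G11 = G4 NOR G0 = True NOR False = False
G12 = G11 AND G1 = False AND True = False
G13 = G0 NOR G2 = False NOR False = True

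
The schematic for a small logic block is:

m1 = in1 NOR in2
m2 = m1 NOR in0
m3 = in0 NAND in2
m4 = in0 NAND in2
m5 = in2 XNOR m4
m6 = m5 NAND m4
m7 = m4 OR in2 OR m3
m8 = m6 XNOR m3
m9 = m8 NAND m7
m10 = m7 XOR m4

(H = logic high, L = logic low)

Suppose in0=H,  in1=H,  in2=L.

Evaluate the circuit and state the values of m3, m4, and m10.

m3 = H, m4 = H, m10 = L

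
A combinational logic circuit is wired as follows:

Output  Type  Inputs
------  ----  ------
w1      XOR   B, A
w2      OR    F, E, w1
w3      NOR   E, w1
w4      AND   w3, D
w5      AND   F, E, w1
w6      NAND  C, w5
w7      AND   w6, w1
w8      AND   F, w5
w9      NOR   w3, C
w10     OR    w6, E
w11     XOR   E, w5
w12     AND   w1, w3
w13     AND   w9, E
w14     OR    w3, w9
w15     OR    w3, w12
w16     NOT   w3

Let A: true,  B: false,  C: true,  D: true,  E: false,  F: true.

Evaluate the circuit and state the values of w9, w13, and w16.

w9 = false, w13 = false, w16 = true

w1 = B XOR A = false XOR true = true
w3 = E NOR w1 = false NOR true = false
w9 = w3 NOR C = false NOR true = false
w13 = w9 AND E = false AND false = false
w16 = NOT w3 = NOT false = true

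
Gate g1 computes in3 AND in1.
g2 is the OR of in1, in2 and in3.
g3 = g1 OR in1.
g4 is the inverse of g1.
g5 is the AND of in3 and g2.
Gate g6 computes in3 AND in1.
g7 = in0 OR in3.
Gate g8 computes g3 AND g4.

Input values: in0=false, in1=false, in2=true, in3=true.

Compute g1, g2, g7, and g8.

g1 = false, g2 = true, g7 = true, g8 = false

g1 = in3 AND in1 = true AND false = false
g2 = in1 OR in2 OR in3 = false OR true OR true = true
g3 = g1 OR in1 = false OR false = false
g4 = NOT g1 = NOT false = true
g7 = in0 OR in3 = false OR true = true
g8 = g3 AND g4 = false AND true = false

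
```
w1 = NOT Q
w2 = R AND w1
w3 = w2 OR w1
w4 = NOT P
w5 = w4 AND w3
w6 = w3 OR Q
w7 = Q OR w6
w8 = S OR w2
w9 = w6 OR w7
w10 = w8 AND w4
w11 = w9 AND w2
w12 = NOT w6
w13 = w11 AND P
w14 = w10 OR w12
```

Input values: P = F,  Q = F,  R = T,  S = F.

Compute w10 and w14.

w10 = T; w14 = T

w1 = NOT Q = NOT F = T
w2 = R AND w1 = T AND T = T
w3 = w2 OR w1 = T OR T = T
w4 = NOT P = NOT F = T
w6 = w3 OR Q = T OR F = T
w8 = S OR w2 = F OR T = T
w10 = w8 AND w4 = T AND T = T
w12 = NOT w6 = NOT T = F
w14 = w10 OR w12 = T OR F = T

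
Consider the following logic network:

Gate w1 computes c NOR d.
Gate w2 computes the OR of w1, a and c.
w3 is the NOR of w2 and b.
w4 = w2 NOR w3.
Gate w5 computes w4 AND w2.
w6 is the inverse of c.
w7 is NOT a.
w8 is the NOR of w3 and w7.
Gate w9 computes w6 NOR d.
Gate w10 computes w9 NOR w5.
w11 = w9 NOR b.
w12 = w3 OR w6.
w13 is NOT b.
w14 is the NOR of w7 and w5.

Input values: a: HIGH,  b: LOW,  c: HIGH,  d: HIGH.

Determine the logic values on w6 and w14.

w1 = c NOR d = HIGH NOR HIGH = LOW
w2 = w1 OR a OR c = LOW OR HIGH OR HIGH = HIGH
w3 = w2 NOR b = HIGH NOR LOW = LOW
w4 = w2 NOR w3 = HIGH NOR LOW = LOW
w5 = w4 AND w2 = LOW AND HIGH = LOW
w6 = NOT c = NOT HIGH = LOW
w7 = NOT a = NOT HIGH = LOW
w14 = w7 NOR w5 = LOW NOR LOW = HIGH

w6 = LOW, w14 = HIGH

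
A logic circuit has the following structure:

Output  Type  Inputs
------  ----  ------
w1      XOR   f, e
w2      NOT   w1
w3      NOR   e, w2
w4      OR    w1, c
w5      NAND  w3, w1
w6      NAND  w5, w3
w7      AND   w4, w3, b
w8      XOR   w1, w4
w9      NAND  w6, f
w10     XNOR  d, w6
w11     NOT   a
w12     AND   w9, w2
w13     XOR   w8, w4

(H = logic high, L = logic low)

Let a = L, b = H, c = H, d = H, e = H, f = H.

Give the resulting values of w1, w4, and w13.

w1 = f XOR e = H XOR H = L
w4 = w1 OR c = L OR H = H
w8 = w1 XOR w4 = L XOR H = H
w13 = w8 XOR w4 = H XOR H = L

w1 = L, w4 = H, w13 = L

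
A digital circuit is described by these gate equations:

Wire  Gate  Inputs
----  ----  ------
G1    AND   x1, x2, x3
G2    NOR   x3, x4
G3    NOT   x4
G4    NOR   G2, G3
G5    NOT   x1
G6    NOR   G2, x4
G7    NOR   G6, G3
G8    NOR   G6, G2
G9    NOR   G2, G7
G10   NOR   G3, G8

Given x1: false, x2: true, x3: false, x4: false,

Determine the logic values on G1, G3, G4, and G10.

G1 = false; G3 = true; G4 = false; G10 = false

G1 = x1 AND x2 AND x3 = false AND true AND false = false
G2 = x3 NOR x4 = false NOR false = true
G3 = NOT x4 = NOT false = true
G4 = G2 NOR G3 = true NOR true = false
G6 = G2 NOR x4 = true NOR false = false
G8 = G6 NOR G2 = false NOR true = false
G10 = G3 NOR G8 = true NOR false = false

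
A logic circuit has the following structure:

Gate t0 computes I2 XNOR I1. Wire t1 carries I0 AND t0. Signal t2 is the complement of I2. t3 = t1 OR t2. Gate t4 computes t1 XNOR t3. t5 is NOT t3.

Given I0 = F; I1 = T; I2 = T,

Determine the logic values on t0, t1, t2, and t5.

t0 = I2 XNOR I1 = T XNOR T = T
t1 = I0 AND t0 = F AND T = F
t2 = NOT I2 = NOT T = F
t3 = t1 OR t2 = F OR F = F
t5 = NOT t3 = NOT F = T

t0 = T, t1 = F, t2 = F, t5 = T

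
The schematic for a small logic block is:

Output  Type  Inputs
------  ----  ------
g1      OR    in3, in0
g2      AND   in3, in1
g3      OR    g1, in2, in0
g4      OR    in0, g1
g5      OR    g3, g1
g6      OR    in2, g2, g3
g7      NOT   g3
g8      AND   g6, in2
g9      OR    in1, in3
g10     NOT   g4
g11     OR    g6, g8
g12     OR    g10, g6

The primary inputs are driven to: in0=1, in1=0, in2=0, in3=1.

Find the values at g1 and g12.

g1 = 1, g12 = 1

g1 = in3 OR in0 = 1 OR 1 = 1
g2 = in3 AND in1 = 1 AND 0 = 0
g3 = g1 OR in2 OR in0 = 1 OR 0 OR 1 = 1
g4 = in0 OR g1 = 1 OR 1 = 1
g6 = in2 OR g2 OR g3 = 0 OR 0 OR 1 = 1
g10 = NOT g4 = NOT 1 = 0
g12 = g10 OR g6 = 0 OR 1 = 1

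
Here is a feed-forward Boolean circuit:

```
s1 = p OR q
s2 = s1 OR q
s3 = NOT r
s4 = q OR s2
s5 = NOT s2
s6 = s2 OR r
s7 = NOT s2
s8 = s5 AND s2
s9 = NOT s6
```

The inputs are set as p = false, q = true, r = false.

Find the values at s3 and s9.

s1 = p OR q = false OR true = true
s2 = s1 OR q = true OR true = true
s3 = NOT r = NOT false = true
s6 = s2 OR r = true OR false = true
s9 = NOT s6 = NOT true = false

s3 = true, s9 = false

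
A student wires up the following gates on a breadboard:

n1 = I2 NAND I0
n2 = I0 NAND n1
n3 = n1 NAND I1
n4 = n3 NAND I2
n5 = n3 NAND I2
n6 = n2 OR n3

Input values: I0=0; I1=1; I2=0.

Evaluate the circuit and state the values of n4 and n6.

n4 = 1  n6 = 1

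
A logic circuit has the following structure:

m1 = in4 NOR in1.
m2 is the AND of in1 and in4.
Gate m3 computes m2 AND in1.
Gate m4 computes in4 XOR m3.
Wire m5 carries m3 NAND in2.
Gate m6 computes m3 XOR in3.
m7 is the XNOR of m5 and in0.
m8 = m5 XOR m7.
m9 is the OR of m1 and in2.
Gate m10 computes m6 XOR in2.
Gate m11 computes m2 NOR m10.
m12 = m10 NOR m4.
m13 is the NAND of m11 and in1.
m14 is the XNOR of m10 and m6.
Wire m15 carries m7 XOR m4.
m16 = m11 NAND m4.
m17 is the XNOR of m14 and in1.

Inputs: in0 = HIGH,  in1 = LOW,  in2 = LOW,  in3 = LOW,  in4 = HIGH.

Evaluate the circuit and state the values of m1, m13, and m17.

m1 = in4 NOR in1 = HIGH NOR LOW = LOW
m2 = in1 AND in4 = LOW AND HIGH = LOW
m3 = m2 AND in1 = LOW AND LOW = LOW
m6 = m3 XOR in3 = LOW XOR LOW = LOW
m10 = m6 XOR in2 = LOW XOR LOW = LOW
m11 = m2 NOR m10 = LOW NOR LOW = HIGH
m13 = m11 NAND in1 = HIGH NAND LOW = HIGH
m14 = m10 XNOR m6 = LOW XNOR LOW = HIGH
m17 = m14 XNOR in1 = HIGH XNOR LOW = LOW

m1 = LOW; m13 = HIGH; m17 = LOW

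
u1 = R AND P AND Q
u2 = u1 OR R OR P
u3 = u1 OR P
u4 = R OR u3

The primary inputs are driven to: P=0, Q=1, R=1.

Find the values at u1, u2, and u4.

u1 = 0; u2 = 1; u4 = 1

u1 = R AND P AND Q = 1 AND 0 AND 1 = 0
u2 = u1 OR R OR P = 0 OR 1 OR 0 = 1
u3 = u1 OR P = 0 OR 0 = 0
u4 = R OR u3 = 1 OR 0 = 1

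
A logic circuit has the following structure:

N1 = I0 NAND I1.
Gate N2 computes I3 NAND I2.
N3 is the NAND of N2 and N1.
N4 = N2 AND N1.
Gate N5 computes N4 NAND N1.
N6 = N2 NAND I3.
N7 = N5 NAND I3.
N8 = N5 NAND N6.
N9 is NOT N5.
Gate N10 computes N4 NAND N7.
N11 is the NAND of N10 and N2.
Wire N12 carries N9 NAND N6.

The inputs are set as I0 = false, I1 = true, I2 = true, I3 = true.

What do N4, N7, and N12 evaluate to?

N1 = I0 NAND I1 = false NAND true = true
N2 = I3 NAND I2 = true NAND true = false
N4 = N2 AND N1 = false AND true = false
N5 = N4 NAND N1 = false NAND true = true
N6 = N2 NAND I3 = false NAND true = true
N7 = N5 NAND I3 = true NAND true = false
N9 = NOT N5 = NOT true = false
N12 = N9 NAND N6 = false NAND true = true

N4 = false, N7 = false, N12 = true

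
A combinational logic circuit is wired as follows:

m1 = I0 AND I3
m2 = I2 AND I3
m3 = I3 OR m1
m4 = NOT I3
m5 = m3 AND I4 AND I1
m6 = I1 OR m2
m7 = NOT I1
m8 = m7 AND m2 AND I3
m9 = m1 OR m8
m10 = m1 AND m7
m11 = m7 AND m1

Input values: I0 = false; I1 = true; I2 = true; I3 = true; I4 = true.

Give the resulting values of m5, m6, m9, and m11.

m1 = I0 AND I3 = false AND true = false
m2 = I2 AND I3 = true AND true = true
m3 = I3 OR m1 = true OR false = true
m5 = m3 AND I4 AND I1 = true AND true AND true = true
m6 = I1 OR m2 = true OR true = true
m7 = NOT I1 = NOT true = false
m8 = m7 AND m2 AND I3 = false AND true AND true = false
m9 = m1 OR m8 = false OR false = false
m11 = m7 AND m1 = false AND false = false

m5 = true, m6 = true, m9 = false, m11 = false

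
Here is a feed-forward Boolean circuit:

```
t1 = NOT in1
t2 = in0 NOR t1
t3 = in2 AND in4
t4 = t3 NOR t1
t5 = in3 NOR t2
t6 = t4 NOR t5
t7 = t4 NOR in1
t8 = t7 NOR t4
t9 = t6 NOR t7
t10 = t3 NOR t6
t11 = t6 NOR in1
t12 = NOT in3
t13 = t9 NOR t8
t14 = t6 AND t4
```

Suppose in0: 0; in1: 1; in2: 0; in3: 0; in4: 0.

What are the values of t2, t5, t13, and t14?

t1 = NOT in1 = NOT 1 = 0
t2 = in0 NOR t1 = 0 NOR 0 = 1
t3 = in2 AND in4 = 0 AND 0 = 0
t4 = t3 NOR t1 = 0 NOR 0 = 1
t5 = in3 NOR t2 = 0 NOR 1 = 0
t6 = t4 NOR t5 = 1 NOR 0 = 0
t7 = t4 NOR in1 = 1 NOR 1 = 0
t8 = t7 NOR t4 = 0 NOR 1 = 0
t9 = t6 NOR t7 = 0 NOR 0 = 1
t13 = t9 NOR t8 = 1 NOR 0 = 0
t14 = t6 AND t4 = 0 AND 1 = 0

t2 = 1, t5 = 0, t13 = 0, t14 = 0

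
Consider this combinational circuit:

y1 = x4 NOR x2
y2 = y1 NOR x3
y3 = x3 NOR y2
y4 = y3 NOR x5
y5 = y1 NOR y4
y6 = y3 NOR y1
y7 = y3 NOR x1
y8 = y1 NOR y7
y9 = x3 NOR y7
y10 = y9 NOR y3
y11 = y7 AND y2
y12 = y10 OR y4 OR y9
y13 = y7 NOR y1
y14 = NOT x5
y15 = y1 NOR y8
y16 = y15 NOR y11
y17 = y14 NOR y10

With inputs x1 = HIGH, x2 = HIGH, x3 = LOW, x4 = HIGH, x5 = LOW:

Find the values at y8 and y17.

y8 = HIGH, y17 = LOW

y1 = x4 NOR x2 = HIGH NOR HIGH = LOW
y2 = y1 NOR x3 = LOW NOR LOW = HIGH
y3 = x3 NOR y2 = LOW NOR HIGH = LOW
y7 = y3 NOR x1 = LOW NOR HIGH = LOW
y8 = y1 NOR y7 = LOW NOR LOW = HIGH
y9 = x3 NOR y7 = LOW NOR LOW = HIGH
y10 = y9 NOR y3 = HIGH NOR LOW = LOW
y14 = NOT x5 = NOT LOW = HIGH
y17 = y14 NOR y10 = HIGH NOR LOW = LOW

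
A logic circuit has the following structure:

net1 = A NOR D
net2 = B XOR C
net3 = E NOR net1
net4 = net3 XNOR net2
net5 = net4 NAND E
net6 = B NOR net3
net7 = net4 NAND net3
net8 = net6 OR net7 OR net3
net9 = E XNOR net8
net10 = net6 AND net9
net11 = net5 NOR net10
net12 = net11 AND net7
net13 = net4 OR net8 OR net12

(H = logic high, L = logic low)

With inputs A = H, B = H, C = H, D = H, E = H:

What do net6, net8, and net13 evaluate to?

net6 = L, net8 = H, net13 = H

net1 = A NOR D = H NOR H = L
net2 = B XOR C = H XOR H = L
net3 = E NOR net1 = H NOR L = L
net4 = net3 XNOR net2 = L XNOR L = H
net5 = net4 NAND E = H NAND H = L
net6 = B NOR net3 = H NOR L = L
net7 = net4 NAND net3 = H NAND L = H
net8 = net6 OR net7 OR net3 = L OR H OR L = H
net9 = E XNOR net8 = H XNOR H = H
net10 = net6 AND net9 = L AND H = L
net11 = net5 NOR net10 = L NOR L = H
net12 = net11 AND net7 = H AND H = H
net13 = net4 OR net8 OR net12 = H OR H OR H = H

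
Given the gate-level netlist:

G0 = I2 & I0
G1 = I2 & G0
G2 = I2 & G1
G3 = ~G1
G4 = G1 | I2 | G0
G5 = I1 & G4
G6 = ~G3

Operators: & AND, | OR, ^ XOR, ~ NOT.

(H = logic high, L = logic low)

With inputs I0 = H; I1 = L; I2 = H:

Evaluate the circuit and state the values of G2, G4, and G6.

G2 = H, G4 = H, G6 = H

G0 = I2 AND I0 = H AND H = H
G1 = I2 AND G0 = H AND H = H
G2 = I2 AND G1 = H AND H = H
G3 = NOT G1 = NOT H = L
G4 = G1 OR I2 OR G0 = H OR H OR H = H
G6 = NOT G3 = NOT L = H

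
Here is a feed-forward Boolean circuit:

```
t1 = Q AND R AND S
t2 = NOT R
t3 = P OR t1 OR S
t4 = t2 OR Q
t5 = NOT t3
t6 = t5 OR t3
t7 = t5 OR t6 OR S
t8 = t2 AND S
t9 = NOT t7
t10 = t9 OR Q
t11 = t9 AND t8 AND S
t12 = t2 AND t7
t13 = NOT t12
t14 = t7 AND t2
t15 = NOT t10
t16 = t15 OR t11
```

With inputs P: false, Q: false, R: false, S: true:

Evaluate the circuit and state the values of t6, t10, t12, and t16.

t6 = true  t10 = false  t12 = true  t16 = true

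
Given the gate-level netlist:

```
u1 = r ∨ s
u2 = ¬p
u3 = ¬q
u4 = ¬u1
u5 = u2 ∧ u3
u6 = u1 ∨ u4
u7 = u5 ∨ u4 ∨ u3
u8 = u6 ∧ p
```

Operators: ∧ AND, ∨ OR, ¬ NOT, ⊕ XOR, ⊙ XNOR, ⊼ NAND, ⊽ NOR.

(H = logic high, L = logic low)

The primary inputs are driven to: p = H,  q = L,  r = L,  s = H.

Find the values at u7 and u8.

u7 = H, u8 = H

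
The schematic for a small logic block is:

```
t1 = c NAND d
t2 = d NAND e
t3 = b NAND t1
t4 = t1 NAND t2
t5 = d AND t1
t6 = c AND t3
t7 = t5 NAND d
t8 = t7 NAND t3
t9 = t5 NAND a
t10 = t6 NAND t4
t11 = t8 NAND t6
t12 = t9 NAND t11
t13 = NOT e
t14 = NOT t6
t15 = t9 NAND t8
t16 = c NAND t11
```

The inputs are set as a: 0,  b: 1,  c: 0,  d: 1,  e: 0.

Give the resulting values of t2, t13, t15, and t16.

t2 = 1, t13 = 1, t15 = 0, t16 = 1

t1 = c NAND d = 0 NAND 1 = 1
t2 = d NAND e = 1 NAND 0 = 1
t3 = b NAND t1 = 1 NAND 1 = 0
t5 = d AND t1 = 1 AND 1 = 1
t6 = c AND t3 = 0 AND 0 = 0
t7 = t5 NAND d = 1 NAND 1 = 0
t8 = t7 NAND t3 = 0 NAND 0 = 1
t9 = t5 NAND a = 1 NAND 0 = 1
t11 = t8 NAND t6 = 1 NAND 0 = 1
t13 = NOT e = NOT 0 = 1
t15 = t9 NAND t8 = 1 NAND 1 = 0
t16 = c NAND t11 = 0 NAND 1 = 1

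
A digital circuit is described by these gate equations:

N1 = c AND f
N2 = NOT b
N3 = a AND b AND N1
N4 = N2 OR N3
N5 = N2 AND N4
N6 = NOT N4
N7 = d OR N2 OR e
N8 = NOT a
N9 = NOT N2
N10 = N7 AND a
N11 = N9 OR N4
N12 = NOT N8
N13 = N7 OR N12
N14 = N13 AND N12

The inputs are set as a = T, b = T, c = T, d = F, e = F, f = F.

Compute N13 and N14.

N2 = NOT b = NOT T = F
N7 = d OR N2 OR e = F OR F OR F = F
N8 = NOT a = NOT T = F
N12 = NOT N8 = NOT F = T
N13 = N7 OR N12 = F OR T = T
N14 = N13 AND N12 = T AND T = T

N13 = T, N14 = T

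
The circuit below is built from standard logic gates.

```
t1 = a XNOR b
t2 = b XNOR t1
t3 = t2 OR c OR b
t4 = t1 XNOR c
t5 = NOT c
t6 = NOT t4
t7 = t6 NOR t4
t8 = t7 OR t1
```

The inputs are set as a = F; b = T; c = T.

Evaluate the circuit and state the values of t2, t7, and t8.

t1 = a XNOR b = F XNOR T = F
t2 = b XNOR t1 = T XNOR F = F
t4 = t1 XNOR c = F XNOR T = F
t6 = NOT t4 = NOT F = T
t7 = t6 NOR t4 = T NOR F = F
t8 = t7 OR t1 = F OR F = F

t2 = F, t7 = F, t8 = F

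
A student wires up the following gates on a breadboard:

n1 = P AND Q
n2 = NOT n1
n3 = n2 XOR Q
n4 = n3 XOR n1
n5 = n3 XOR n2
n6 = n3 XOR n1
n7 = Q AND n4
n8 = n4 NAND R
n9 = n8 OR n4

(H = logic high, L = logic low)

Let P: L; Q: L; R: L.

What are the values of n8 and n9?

n8 = H, n9 = H

n1 = P AND Q = L AND L = L
n2 = NOT n1 = NOT L = H
n3 = n2 XOR Q = H XOR L = H
n4 = n3 XOR n1 = H XOR L = H
n8 = n4 NAND R = H NAND L = H
n9 = n8 OR n4 = H OR H = H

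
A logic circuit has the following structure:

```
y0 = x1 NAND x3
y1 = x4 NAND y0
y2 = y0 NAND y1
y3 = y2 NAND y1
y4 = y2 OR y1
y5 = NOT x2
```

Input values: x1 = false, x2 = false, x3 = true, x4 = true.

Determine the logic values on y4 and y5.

y0 = x1 NAND x3 = false NAND true = true
y1 = x4 NAND y0 = true NAND true = false
y2 = y0 NAND y1 = true NAND false = true
y4 = y2 OR y1 = true OR false = true
y5 = NOT x2 = NOT false = true

y4 = true, y5 = true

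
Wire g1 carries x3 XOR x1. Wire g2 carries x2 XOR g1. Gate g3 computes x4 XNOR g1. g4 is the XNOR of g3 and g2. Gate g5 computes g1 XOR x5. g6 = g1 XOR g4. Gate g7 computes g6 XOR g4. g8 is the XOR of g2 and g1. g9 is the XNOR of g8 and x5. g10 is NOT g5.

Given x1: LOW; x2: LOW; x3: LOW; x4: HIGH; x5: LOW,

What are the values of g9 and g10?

g9 = HIGH, g10 = HIGH

g1 = x3 XOR x1 = LOW XOR LOW = LOW
g2 = x2 XOR g1 = LOW XOR LOW = LOW
g5 = g1 XOR x5 = LOW XOR LOW = LOW
g8 = g2 XOR g1 = LOW XOR LOW = LOW
g9 = g8 XNOR x5 = LOW XNOR LOW = HIGH
g10 = NOT g5 = NOT LOW = HIGH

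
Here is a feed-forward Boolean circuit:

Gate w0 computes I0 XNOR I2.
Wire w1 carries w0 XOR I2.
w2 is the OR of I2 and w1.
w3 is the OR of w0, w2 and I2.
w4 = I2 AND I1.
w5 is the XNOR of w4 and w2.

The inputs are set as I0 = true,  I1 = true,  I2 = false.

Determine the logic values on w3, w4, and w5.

w3 = false  w4 = false  w5 = true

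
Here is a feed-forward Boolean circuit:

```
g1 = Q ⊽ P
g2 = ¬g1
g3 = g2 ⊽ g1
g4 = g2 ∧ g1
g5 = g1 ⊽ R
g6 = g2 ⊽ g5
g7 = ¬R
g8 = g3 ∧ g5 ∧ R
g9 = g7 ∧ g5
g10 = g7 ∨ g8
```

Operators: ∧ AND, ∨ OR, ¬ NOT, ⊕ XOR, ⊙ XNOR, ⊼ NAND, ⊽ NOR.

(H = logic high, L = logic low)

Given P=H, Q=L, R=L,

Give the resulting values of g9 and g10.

g1 = Q NOR P = L NOR H = L
g2 = NOT g1 = NOT L = H
g3 = g2 NOR g1 = H NOR L = L
g5 = g1 NOR R = L NOR L = H
g7 = NOT R = NOT L = H
g8 = g3 AND g5 AND R = L AND H AND L = L
g9 = g7 AND g5 = H AND H = H
g10 = g7 OR g8 = H OR L = H

g9 = H, g10 = H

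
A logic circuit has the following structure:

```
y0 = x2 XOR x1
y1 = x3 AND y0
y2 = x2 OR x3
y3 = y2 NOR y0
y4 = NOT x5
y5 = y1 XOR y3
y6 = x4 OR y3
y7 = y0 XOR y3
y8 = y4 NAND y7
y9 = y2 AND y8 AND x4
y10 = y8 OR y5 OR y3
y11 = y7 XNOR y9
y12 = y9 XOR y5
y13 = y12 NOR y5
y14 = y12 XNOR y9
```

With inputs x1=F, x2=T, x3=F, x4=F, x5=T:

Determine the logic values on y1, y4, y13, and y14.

y1 = F, y4 = F, y13 = T, y14 = T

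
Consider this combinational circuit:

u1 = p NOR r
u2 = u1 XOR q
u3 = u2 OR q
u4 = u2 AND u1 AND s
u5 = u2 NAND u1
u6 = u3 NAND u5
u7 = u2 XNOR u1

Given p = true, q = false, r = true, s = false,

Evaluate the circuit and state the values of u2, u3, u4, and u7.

u2 = false, u3 = false, u4 = false, u7 = true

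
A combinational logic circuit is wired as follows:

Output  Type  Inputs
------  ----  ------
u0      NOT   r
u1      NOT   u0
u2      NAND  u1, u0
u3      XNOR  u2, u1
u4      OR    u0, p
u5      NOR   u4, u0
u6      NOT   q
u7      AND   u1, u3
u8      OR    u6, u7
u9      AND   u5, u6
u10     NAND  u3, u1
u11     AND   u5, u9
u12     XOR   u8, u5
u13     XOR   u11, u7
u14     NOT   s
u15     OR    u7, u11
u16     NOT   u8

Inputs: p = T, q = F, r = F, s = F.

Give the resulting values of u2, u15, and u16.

u2 = T, u15 = F, u16 = F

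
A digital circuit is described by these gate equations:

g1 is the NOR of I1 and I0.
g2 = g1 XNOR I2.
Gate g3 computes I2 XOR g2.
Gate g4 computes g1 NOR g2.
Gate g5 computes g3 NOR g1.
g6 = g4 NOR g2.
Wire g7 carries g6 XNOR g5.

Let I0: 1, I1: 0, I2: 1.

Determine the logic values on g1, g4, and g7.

g1 = 0  g4 = 1  g7 = 1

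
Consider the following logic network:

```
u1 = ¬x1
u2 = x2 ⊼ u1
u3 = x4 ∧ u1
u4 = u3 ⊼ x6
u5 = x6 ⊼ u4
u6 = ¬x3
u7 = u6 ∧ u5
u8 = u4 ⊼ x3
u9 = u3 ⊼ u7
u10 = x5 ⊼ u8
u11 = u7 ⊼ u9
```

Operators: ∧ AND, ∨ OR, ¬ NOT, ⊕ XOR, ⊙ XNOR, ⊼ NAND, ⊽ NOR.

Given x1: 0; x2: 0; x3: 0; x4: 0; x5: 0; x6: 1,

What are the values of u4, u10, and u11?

u1 = NOT x1 = NOT 0 = 1
u3 = x4 AND u1 = 0 AND 1 = 0
u4 = u3 NAND x6 = 0 NAND 1 = 1
u5 = x6 NAND u4 = 1 NAND 1 = 0
u6 = NOT x3 = NOT 0 = 1
u7 = u6 AND u5 = 1 AND 0 = 0
u8 = u4 NAND x3 = 1 NAND 0 = 1
u9 = u3 NAND u7 = 0 NAND 0 = 1
u10 = x5 NAND u8 = 0 NAND 1 = 1
u11 = u7 NAND u9 = 0 NAND 1 = 1

u4 = 1; u10 = 1; u11 = 1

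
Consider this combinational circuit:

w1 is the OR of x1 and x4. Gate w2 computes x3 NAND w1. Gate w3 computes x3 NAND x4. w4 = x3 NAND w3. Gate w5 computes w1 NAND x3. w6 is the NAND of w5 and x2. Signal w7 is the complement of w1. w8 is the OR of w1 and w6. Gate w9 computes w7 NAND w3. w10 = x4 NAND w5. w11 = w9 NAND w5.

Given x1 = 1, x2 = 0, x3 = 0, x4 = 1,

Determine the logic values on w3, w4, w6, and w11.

w3 = 1, w4 = 1, w6 = 1, w11 = 0

w1 = x1 OR x4 = 1 OR 1 = 1
w3 = x3 NAND x4 = 0 NAND 1 = 1
w4 = x3 NAND w3 = 0 NAND 1 = 1
w5 = w1 NAND x3 = 1 NAND 0 = 1
w6 = w5 NAND x2 = 1 NAND 0 = 1
w7 = NOT w1 = NOT 1 = 0
w9 = w7 NAND w3 = 0 NAND 1 = 1
w11 = w9 NAND w5 = 1 NAND 1 = 0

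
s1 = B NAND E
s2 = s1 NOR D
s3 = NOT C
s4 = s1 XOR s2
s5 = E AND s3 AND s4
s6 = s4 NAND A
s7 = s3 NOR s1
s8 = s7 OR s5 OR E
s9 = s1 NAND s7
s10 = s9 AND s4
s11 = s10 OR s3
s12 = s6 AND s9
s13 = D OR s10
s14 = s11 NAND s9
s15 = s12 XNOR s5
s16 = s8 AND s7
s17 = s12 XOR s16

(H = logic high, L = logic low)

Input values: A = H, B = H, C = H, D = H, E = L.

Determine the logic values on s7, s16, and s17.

s7 = L  s16 = L  s17 = L

s1 = B NAND E = H NAND L = H
s2 = s1 NOR D = H NOR H = L
s3 = NOT C = NOT H = L
s4 = s1 XOR s2 = H XOR L = H
s5 = E AND s3 AND s4 = L AND L AND H = L
s6 = s4 NAND A = H NAND H = L
s7 = s3 NOR s1 = L NOR H = L
s8 = s7 OR s5 OR E = L OR L OR L = L
s9 = s1 NAND s7 = H NAND L = H
s12 = s6 AND s9 = L AND H = L
s16 = s8 AND s7 = L AND L = L
s17 = s12 XOR s16 = L XOR L = L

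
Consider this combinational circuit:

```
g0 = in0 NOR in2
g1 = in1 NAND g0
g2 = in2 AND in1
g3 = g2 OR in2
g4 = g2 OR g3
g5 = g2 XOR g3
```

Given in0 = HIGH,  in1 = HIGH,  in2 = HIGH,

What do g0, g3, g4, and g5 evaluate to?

g0 = LOW, g3 = HIGH, g4 = HIGH, g5 = LOW

g0 = in0 NOR in2 = HIGH NOR HIGH = LOW
g2 = in2 AND in1 = HIGH AND HIGH = HIGH
g3 = g2 OR in2 = HIGH OR HIGH = HIGH
g4 = g2 OR g3 = HIGH OR HIGH = HIGH
g5 = g2 XOR g3 = HIGH XOR HIGH = LOW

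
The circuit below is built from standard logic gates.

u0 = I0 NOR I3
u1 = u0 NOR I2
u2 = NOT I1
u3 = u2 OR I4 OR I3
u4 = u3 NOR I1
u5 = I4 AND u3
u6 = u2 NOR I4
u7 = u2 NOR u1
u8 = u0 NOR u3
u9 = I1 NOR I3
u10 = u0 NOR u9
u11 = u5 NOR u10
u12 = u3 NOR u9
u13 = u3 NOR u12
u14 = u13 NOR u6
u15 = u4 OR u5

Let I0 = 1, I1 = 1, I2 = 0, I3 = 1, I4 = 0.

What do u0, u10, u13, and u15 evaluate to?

u0 = 0; u10 = 1; u13 = 0; u15 = 0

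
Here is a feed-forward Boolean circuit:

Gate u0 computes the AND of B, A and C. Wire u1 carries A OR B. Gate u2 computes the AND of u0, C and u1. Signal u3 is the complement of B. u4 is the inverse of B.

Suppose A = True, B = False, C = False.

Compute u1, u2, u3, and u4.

u1 = True, u2 = False, u3 = True, u4 = True

u0 = B AND A AND C = False AND True AND False = False
u1 = A OR B = True OR False = True
u2 = u0 AND C AND u1 = False AND False AND True = False
u3 = NOT B = NOT False = True
u4 = NOT B = NOT False = True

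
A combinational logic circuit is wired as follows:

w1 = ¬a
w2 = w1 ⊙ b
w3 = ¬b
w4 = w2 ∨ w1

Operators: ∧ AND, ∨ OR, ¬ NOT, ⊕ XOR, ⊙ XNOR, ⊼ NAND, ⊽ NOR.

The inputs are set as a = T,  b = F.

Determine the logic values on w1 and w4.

w1 = F, w4 = T

w1 = NOT a = NOT T = F
w2 = w1 XNOR b = F XNOR F = T
w4 = w2 OR w1 = T OR F = T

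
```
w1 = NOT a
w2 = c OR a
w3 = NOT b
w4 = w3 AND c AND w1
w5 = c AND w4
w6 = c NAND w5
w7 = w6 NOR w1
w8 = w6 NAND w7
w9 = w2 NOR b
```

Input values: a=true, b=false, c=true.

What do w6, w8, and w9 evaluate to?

w6 = true, w8 = true, w9 = false

w1 = NOT a = NOT true = false
w2 = c OR a = true OR true = true
w3 = NOT b = NOT false = true
w4 = w3 AND c AND w1 = true AND true AND false = false
w5 = c AND w4 = true AND false = false
w6 = c NAND w5 = true NAND false = true
w7 = w6 NOR w1 = true NOR false = false
w8 = w6 NAND w7 = true NAND false = true
w9 = w2 NOR b = true NOR false = false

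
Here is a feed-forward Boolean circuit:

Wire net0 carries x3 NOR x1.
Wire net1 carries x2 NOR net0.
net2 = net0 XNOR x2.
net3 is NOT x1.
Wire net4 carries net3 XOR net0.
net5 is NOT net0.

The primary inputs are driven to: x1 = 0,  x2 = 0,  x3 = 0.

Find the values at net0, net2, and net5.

net0 = 1, net2 = 0, net5 = 0

net0 = x3 NOR x1 = 0 NOR 0 = 1
net2 = net0 XNOR x2 = 1 XNOR 0 = 0
net5 = NOT net0 = NOT 1 = 0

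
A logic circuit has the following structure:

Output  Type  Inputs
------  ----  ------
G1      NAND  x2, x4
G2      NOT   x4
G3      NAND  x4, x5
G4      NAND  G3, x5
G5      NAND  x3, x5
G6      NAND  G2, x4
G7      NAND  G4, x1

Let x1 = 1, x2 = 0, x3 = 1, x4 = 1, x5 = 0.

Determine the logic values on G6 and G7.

G2 = NOT x4 = NOT 1 = 0
G3 = x4 NAND x5 = 1 NAND 0 = 1
G4 = G3 NAND x5 = 1 NAND 0 = 1
G6 = G2 NAND x4 = 0 NAND 1 = 1
G7 = G4 NAND x1 = 1 NAND 1 = 0

G6 = 1, G7 = 0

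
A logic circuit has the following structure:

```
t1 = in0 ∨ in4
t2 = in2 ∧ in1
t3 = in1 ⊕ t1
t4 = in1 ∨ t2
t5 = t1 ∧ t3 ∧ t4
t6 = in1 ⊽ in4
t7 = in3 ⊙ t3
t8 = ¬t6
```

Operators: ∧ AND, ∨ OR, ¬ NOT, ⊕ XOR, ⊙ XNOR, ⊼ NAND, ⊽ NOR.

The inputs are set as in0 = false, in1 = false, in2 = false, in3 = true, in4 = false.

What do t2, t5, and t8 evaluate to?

t1 = in0 OR in4 = false OR false = false
t2 = in2 AND in1 = false AND false = false
t3 = in1 XOR t1 = false XOR false = false
t4 = in1 OR t2 = false OR false = false
t5 = t1 AND t3 AND t4 = false AND false AND false = false
t6 = in1 NOR in4 = false NOR false = true
t8 = NOT t6 = NOT true = false

t2 = false  t5 = false  t8 = false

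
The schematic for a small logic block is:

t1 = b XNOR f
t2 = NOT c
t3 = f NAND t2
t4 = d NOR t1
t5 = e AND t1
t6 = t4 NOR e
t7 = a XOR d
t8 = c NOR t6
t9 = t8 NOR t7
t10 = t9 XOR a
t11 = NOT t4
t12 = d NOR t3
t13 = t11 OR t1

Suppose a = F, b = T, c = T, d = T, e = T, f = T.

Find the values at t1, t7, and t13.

t1 = b XNOR f = T XNOR T = T
t4 = d NOR t1 = T NOR T = F
t7 = a XOR d = F XOR T = T
t11 = NOT t4 = NOT F = T
t13 = t11 OR t1 = T OR T = T

t1 = T, t7 = T, t13 = T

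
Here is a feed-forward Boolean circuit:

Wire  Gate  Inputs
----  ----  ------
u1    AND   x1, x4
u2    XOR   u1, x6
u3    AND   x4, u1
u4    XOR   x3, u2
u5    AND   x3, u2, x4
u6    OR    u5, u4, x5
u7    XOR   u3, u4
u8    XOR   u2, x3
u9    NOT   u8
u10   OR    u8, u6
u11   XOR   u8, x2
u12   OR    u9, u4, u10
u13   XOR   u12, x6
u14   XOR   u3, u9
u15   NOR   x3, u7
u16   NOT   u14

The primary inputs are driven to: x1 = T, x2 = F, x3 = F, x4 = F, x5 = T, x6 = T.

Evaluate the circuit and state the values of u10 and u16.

u1 = x1 AND x4 = T AND F = F
u2 = u1 XOR x6 = F XOR T = T
u3 = x4 AND u1 = F AND F = F
u4 = x3 XOR u2 = F XOR T = T
u5 = x3 AND u2 AND x4 = F AND T AND F = F
u6 = u5 OR u4 OR x5 = F OR T OR T = T
u8 = u2 XOR x3 = T XOR F = T
u9 = NOT u8 = NOT T = F
u10 = u8 OR u6 = T OR T = T
u14 = u3 XOR u9 = F XOR F = F
u16 = NOT u14 = NOT F = T

u10 = T; u16 = T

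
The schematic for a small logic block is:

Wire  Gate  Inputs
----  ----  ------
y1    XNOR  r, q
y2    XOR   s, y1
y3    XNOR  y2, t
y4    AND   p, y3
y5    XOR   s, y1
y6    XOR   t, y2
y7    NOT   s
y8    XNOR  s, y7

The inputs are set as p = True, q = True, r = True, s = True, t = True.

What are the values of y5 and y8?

y1 = r XNOR q = True XNOR True = True
y5 = s XOR y1 = True XOR True = False
y7 = NOT s = NOT True = False
y8 = s XNOR y7 = True XNOR False = False

y5 = False, y8 = False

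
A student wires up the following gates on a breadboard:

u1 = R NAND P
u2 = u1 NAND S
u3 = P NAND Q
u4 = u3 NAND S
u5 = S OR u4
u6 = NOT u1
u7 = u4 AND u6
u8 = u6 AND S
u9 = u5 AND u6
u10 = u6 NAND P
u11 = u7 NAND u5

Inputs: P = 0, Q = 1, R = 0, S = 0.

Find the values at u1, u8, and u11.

u1 = 1, u8 = 0, u11 = 1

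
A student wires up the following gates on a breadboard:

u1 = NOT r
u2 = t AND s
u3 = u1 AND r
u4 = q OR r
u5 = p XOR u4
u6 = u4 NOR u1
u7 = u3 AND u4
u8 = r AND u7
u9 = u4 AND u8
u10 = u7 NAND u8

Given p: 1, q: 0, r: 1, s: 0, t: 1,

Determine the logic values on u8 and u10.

u8 = 0; u10 = 1

u1 = NOT r = NOT 1 = 0
u3 = u1 AND r = 0 AND 1 = 0
u4 = q OR r = 0 OR 1 = 1
u7 = u3 AND u4 = 0 AND 1 = 0
u8 = r AND u7 = 1 AND 0 = 0
u10 = u7 NAND u8 = 0 NAND 0 = 1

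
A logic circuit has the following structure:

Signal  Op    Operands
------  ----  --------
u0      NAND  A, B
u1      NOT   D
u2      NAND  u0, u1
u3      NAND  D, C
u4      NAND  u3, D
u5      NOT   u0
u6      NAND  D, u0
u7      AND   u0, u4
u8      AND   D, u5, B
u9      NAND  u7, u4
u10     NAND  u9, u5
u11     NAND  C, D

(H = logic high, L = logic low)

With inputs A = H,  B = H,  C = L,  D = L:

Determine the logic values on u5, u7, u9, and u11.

u5 = H, u7 = L, u9 = H, u11 = H

u0 = A NAND B = H NAND H = L
u3 = D NAND C = L NAND L = H
u4 = u3 NAND D = H NAND L = H
u5 = NOT u0 = NOT L = H
u7 = u0 AND u4 = L AND H = L
u9 = u7 NAND u4 = L NAND H = H
u11 = C NAND D = L NAND L = H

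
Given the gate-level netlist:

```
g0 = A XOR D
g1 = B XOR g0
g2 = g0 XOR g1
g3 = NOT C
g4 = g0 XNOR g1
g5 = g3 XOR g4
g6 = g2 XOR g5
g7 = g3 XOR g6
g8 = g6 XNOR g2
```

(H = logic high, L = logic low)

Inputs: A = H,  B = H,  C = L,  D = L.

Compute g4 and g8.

g4 = L, g8 = L

g0 = A XOR D = H XOR L = H
g1 = B XOR g0 = H XOR H = L
g2 = g0 XOR g1 = H XOR L = H
g3 = NOT C = NOT L = H
g4 = g0 XNOR g1 = H XNOR L = L
g5 = g3 XOR g4 = H XOR L = H
g6 = g2 XOR g5 = H XOR H = L
g8 = g6 XNOR g2 = L XNOR H = L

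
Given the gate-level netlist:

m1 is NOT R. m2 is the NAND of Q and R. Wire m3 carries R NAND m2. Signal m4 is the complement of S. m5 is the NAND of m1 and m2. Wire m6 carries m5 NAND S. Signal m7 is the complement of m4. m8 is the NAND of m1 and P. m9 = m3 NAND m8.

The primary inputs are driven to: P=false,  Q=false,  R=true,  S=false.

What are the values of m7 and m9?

m1 = NOT R = NOT true = false
m2 = Q NAND R = false NAND true = true
m3 = R NAND m2 = true NAND true = false
m4 = NOT S = NOT false = true
m7 = NOT m4 = NOT true = false
m8 = m1 NAND P = false NAND false = true
m9 = m3 NAND m8 = false NAND true = true

m7 = false, m9 = true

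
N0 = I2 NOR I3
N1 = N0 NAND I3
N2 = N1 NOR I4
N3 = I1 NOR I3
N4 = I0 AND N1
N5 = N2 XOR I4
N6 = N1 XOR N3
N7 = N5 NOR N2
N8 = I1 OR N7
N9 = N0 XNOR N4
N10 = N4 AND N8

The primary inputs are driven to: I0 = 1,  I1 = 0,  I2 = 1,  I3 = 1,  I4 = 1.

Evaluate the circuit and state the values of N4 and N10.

N0 = I2 NOR I3 = 1 NOR 1 = 0
N1 = N0 NAND I3 = 0 NAND 1 = 1
N2 = N1 NOR I4 = 1 NOR 1 = 0
N4 = I0 AND N1 = 1 AND 1 = 1
N5 = N2 XOR I4 = 0 XOR 1 = 1
N7 = N5 NOR N2 = 1 NOR 0 = 0
N8 = I1 OR N7 = 0 OR 0 = 0
N10 = N4 AND N8 = 1 AND 0 = 0

N4 = 1, N10 = 0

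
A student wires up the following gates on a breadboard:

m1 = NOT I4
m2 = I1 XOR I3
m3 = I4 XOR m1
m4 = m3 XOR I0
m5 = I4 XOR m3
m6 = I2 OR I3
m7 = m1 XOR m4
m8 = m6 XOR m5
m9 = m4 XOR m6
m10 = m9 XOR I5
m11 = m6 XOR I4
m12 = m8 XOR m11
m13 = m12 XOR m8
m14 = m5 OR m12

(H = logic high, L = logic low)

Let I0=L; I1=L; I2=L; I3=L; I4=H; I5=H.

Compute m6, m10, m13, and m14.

m1 = NOT I4 = NOT H = L
m3 = I4 XOR m1 = H XOR L = H
m4 = m3 XOR I0 = H XOR L = H
m5 = I4 XOR m3 = H XOR H = L
m6 = I2 OR I3 = L OR L = L
m8 = m6 XOR m5 = L XOR L = L
m9 = m4 XOR m6 = H XOR L = H
m10 = m9 XOR I5 = H XOR H = L
m11 = m6 XOR I4 = L XOR H = H
m12 = m8 XOR m11 = L XOR H = H
m13 = m12 XOR m8 = H XOR L = H
m14 = m5 OR m12 = L OR H = H

m6 = L, m10 = L, m13 = H, m14 = H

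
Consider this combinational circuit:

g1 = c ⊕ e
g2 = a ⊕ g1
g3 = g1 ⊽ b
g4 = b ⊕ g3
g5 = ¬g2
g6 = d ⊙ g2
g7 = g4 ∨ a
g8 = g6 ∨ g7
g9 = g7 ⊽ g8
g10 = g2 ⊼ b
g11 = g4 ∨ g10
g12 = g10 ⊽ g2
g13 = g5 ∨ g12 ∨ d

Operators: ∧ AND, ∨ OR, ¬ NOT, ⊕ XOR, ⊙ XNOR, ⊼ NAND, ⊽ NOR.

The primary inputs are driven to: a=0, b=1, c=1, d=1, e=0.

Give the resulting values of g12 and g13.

g1 = c XOR e = 1 XOR 0 = 1
g2 = a XOR g1 = 0 XOR 1 = 1
g5 = NOT g2 = NOT 1 = 0
g10 = g2 NAND b = 1 NAND 1 = 0
g12 = g10 NOR g2 = 0 NOR 1 = 0
g13 = g5 OR g12 OR d = 0 OR 0 OR 1 = 1

g12 = 0, g13 = 1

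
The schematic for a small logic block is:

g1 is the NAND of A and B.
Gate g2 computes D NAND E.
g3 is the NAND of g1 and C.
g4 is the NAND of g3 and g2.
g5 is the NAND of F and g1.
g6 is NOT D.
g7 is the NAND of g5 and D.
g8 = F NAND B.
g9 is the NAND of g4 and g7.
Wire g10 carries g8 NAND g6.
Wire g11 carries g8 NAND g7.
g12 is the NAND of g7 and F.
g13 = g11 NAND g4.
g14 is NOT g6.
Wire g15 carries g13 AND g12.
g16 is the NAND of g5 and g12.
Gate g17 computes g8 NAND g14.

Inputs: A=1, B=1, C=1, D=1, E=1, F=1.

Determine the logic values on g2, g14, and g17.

g2 = D NAND E = 1 NAND 1 = 0
g6 = NOT D = NOT 1 = 0
g8 = F NAND B = 1 NAND 1 = 0
g14 = NOT g6 = NOT 0 = 1
g17 = g8 NAND g14 = 0 NAND 1 = 1

g2 = 0, g14 = 1, g17 = 1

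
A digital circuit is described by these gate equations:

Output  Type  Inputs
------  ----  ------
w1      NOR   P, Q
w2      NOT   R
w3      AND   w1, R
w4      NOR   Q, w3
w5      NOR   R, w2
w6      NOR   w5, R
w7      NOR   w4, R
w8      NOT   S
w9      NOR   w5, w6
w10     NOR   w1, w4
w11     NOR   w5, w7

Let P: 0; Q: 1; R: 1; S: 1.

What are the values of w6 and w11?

w1 = P NOR Q = 0 NOR 1 = 0
w2 = NOT R = NOT 1 = 0
w3 = w1 AND R = 0 AND 1 = 0
w4 = Q NOR w3 = 1 NOR 0 = 0
w5 = R NOR w2 = 1 NOR 0 = 0
w6 = w5 NOR R = 0 NOR 1 = 0
w7 = w4 NOR R = 0 NOR 1 = 0
w11 = w5 NOR w7 = 0 NOR 0 = 1

w6 = 0  w11 = 1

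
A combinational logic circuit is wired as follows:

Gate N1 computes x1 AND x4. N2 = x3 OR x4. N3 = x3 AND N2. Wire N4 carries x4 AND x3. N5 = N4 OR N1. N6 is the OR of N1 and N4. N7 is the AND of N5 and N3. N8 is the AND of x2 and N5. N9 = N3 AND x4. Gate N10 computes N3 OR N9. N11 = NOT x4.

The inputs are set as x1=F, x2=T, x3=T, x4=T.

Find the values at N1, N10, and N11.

N1 = F, N10 = T, N11 = F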